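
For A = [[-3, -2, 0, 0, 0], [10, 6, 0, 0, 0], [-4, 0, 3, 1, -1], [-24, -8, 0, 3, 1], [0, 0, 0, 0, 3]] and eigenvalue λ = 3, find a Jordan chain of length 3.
We seek v_1 ∈ ker((A - 3I)^3) \ ker((A - 3I)^2), then set v_{i+1} = (A - 3I) v_i.

One such chain is v_1 = [[0, 0, 0, 0, 1]]^T, v_2 = [[0, 0, -1, 1, 0]]^T, v_3 = [[0, 0, 1, 0, 0]]^T. Check: (A - 3I) v_3 = [[0, 0, 0, 0, 0]]^T = 0.

v_1 = [[0, 0, 0, 0, 1]]^T, v_2 = [[0, 0, -1, 1, 0]]^T, v_3 = [[0, 0, 1, 0, 0]]^T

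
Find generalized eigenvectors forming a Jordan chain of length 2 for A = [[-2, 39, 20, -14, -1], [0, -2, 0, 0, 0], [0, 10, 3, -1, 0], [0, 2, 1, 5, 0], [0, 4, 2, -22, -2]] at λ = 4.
v_1 = [[4, 0, 1, 0, 1]]^T, v_2 = [[-5, 0, -1, 1, -4]]^T

We seek v_1 ∈ ker((A - 4I)^2) \ ker(A - 4I), then set v_{i+1} = (A - 4I) v_i.

One such chain is v_1 = [[4, 0, 1, 0, 1]]^T, v_2 = [[-5, 0, -1, 1, -4]]^T. Check: (A - 4I) v_2 = [[0, 0, 0, 0, 0]]^T = 0.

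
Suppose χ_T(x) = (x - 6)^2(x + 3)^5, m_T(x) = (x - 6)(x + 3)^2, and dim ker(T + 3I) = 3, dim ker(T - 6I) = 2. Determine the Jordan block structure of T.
Jordan blocks: (-3, 2), (-3, 2), (-3, 1), (6, 1), (6, 1)

λ = -3: algebraic multiplicity 5 (exponent in χ_T), largest block size 2 (exponent in m_T), 3 blocks (geometric multiplicity). These force block sizes [2, 2, 1].
λ = 6: algebraic multiplicity 2 (exponent in χ_T), largest block size 1 (exponent in m_T), 2 blocks (geometric multiplicity). These force block sizes [1, 1].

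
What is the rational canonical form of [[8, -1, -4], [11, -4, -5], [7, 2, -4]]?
The invariant factors of A (the non-unit diagonal entries of the Smith normal form of xI - A over ℚ[x]) are x^3 + x + 1, each dividing the next. The characteristic polynomial is their product, x^3 + x + 1.

The rational canonical form is the block-diagonal matrix of companion matrices C(f_i):
R = [[0, 0, -1], [1, 0, -1], [0, 1, 0]].

Note the characteristic polynomial does not split into linear factors over ℚ, so A has no Jordan form over ℚ; the rational canonical form exists over any field.

R = [[0, 0, -1], [1, 0, -1], [0, 1, 0]]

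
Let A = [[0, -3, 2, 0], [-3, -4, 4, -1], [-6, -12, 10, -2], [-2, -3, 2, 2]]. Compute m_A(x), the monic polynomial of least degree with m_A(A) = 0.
m_A(x) = (x - 2)^3

The characteristic polynomial factors as (x - 2)^4. The minimal polynomial is ∏(x - λ)^{k_λ} where k_λ is the size of the largest Jordan block at λ.

For λ = 2: rank(A - 2I) = 2, and the largest Jordan block has size 3 (the smallest k with rank((A - 2I)^k) = rank((A - 2I)^(k+1))).

So m_A(x) = (x - 2)^3.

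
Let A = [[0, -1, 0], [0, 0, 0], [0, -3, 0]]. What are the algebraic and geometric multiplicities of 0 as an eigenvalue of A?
The characteristic polynomial is x^3, so the factor x appears with exponent 3: the algebraic multiplicity is 3.

rank(A) = 1, so the eigenspace has dimension 3 - 1 = 2: the geometric multiplicity is 2.

Since 2 < 3, A is not diagonalizable.

algebraic multiplicity 3, geometric multiplicity 2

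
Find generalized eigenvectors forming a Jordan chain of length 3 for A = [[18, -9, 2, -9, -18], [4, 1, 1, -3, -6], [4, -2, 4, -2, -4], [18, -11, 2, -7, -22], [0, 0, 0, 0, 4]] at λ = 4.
v_1 = [[1, 0, 1, 2, 0]]^T, v_2 = [[-2, -1, 0, -2, 0]]^T, v_3 = [[-1, 1, -2, -3, 0]]^T

We seek v_1 ∈ ker((A - 4I)^3) \ ker((A - 4I)^2), then set v_{i+1} = (A - 4I) v_i.

One such chain is v_1 = [[1, 0, 1, 2, 0]]^T, v_2 = [[-2, -1, 0, -2, 0]]^T, v_3 = [[-1, 1, -2, -3, 0]]^T. Check: (A - 4I) v_3 = [[0, 0, 0, 0, 0]]^T = 0.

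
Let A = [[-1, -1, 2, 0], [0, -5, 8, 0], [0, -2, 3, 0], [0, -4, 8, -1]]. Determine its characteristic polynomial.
xI - A = [[x + 1, 1, -2, 0], [0, x + 5, -8, 0], [0, 2, x - 3, 0], [0, 4, -8, x + 1]].

Expanding det(xI - A) along the first row:
det(xI - A) = + (x + 1)·det([[x + 5, -8, 0], [2, x - 3, 0], [4, -8, x + 1]]) - (1)·det([[0, -8, 0], [0, x - 3, 0], [0, -8, x + 1]]) + (-2)·det([[0, x + 5, 0], [0, 2, 0], [0, 4, x + 1]]) - (0)·det([[0, x + 5, -8], [0, 2, x - 3], [0, 4, -8]]).

Evaluating gives χ_A(x) = x^4 + 4x^3 + 6x^2 + 4x + 1 = (x + 1)^4.

χ_A(x) = (x + 1)^4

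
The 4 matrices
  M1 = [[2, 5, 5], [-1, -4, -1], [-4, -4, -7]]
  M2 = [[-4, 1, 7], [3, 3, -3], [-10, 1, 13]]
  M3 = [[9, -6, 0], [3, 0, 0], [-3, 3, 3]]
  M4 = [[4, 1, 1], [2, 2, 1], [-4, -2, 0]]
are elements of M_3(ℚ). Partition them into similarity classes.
4 classes: {M1}, {M2}, {M3}, {M4}

Characteristic polynomials: χ_{M1} = (x + 3)^3, χ_{M2} = (x - 6)(x - 3)^2, χ_{M3} = (x - 6)(x - 3)^2, χ_{M4} = (x - 2)^3.

{M1}: invariant factors x + 3, (x + 3)^2.

{M2}: invariant factors (x - 6)(x - 3)^2.

{M3}: invariant factors x - 3, (x - 6)(x - 3).

{M4}: invariant factors (x - 2)^3.

Matrices are similar if and only if their invariant-factor lists agree; the partition into similarity classes is {M1}, {M2}, {M3}, {M4}.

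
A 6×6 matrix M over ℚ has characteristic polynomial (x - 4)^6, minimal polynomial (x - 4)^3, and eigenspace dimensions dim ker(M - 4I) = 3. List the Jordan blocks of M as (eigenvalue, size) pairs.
λ = 4: algebraic multiplicity 6 (exponent in χ_M), largest block size 3 (exponent in m_M), 3 blocks (geometric multiplicity). These force block sizes [3, 2, 1].

Jordan blocks: (4, 3), (4, 2), (4, 1)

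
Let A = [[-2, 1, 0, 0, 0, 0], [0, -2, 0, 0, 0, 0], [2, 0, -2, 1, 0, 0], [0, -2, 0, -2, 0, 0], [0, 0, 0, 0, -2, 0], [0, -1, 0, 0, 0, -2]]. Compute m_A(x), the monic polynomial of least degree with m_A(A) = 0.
m_A(x) = (x + 2)^2

The characteristic polynomial factors as (x + 2)^6. The minimal polynomial is ∏(x - λ)^{k_λ} where k_λ is the size of the largest Jordan block at λ.

For λ = -2: rank(A + 2I) = 2, and the largest Jordan block has size 2 (the smallest k with rank((A + 2I)^k) = rank((A + 2I)^(k+1))).

So m_A(x) = (x + 2)^2.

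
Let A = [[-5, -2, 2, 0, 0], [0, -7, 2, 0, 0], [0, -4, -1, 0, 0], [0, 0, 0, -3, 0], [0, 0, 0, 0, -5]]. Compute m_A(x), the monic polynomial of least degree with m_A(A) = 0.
m_A(x) = (x + 3)(x + 5)

The characteristic polynomial factors as (x + 3)^2(x + 5)^3. The minimal polynomial is ∏(x - λ)^{k_λ} where k_λ is the size of the largest Jordan block at λ.

For λ = -5: rank(A + 5I) = 2, and the largest Jordan block has size 1 (the smallest k with rank((A + 5I)^k) = rank((A + 5I)^(k+1))).
For λ = -3: rank(A + 3I) = 3, and the largest Jordan block has size 1 (the smallest k with rank((A + 3I)^k) = rank((A + 3I)^(k+1))).

So m_A(x) = (x + 3)(x + 5).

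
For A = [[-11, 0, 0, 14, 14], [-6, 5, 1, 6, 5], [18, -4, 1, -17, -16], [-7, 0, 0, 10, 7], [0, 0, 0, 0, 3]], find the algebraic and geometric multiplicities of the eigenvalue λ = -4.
algebraic multiplicity 1, geometric multiplicity 1

The characteristic polynomial is (x - 3)^4(x + 4), so the factor x + 4 appears with exponent 1: the algebraic multiplicity is 1.

rank(A + 4I) = 4, so the eigenspace has dimension 5 - 4 = 1: the geometric multiplicity is 1.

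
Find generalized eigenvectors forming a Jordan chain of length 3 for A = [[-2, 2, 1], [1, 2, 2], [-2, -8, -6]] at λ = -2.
v_1 = [[-2, -1, 3]]^T, v_2 = [[1, 0, 0]]^T, v_3 = [[0, 1, -2]]^T

We seek v_1 ∈ ker((A + 2I)^3) \ ker((A + 2I)^2), then set v_{i+1} = (A + 2I) v_i.

One such chain is v_1 = [[-2, -1, 3]]^T, v_2 = [[1, 0, 0]]^T, v_3 = [[0, 1, -2]]^T. Check: (A + 2I) v_3 = [[0, 0, 0]]^T = 0.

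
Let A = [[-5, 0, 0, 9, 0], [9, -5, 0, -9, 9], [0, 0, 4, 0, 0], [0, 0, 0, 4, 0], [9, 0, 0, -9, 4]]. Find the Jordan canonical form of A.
J = [[-5, 0, 0, 0, 0], [0, -5, 0, 0, 0], [0, 0, 4, 0, 0], [0, 0, 0, 4, 0], [0, 0, 0, 0, 4]]

The characteristic polynomial is det(xI - A) = (x - 4)^3(x + 5)^2, so the eigenvalues are -5 (algebraic multiplicity 2), 4 (algebraic multiplicity 3).

For λ = -5: rank(A + 5I) = 3. The eigenspace has dimension 5 - 3 = 2, so there are 2 Jordan blocks; the rank sequence gives block sizes [1, 1].

For λ = 4: rank(A - 4I) = 2. The eigenspace has dimension 5 - 2 = 3, so there are 3 Jordan blocks; the rank sequence gives block sizes [1, 1, 1].

Assembling the blocks gives the Jordan form J above.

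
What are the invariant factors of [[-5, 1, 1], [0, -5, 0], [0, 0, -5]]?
The Jordan structure of A has elementary divisors (x + 5)^2, (x + 5). Arranging the block sizes at each eigenvalue in decreasing order and taking row products gives the invariant factors.

Invariant factors (smallest first, each dividing the next): x + 5, (x + 5)^2.

Check: the last factor (x + 5)^2 is the minimal polynomial, and the product (x + 5)^3 is the characteristic polynomial.

x + 5, (x + 5)^2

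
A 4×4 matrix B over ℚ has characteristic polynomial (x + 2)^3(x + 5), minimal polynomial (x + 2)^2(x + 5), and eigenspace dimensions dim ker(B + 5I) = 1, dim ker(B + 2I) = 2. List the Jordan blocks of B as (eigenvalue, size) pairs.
Jordan blocks: (-5, 1), (-2, 2), (-2, 1)

λ = -5: algebraic multiplicity 1 (exponent in χ_B), largest block size 1 (exponent in m_B), 1 block (geometric multiplicity). This forces block sizes [1].
λ = -2: algebraic multiplicity 3 (exponent in χ_B), largest block size 2 (exponent in m_B), 2 blocks (geometric multiplicity). These force block sizes [2, 1].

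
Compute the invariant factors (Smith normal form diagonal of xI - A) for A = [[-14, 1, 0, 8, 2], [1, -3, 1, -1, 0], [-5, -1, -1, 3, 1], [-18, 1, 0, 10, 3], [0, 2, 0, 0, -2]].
The Jordan structure of A has elementary divisors (x + 2)^3, (x + 2)^2. Arranging the block sizes at each eigenvalue in decreasing order and taking row products gives the invariant factors.

Invariant factors (smallest first, each dividing the next): (x + 2)^2, (x + 2)^3.

Check: the last factor (x + 2)^3 is the minimal polynomial, and the product (x + 2)^5 is the characteristic polynomial.

(x + 2)^2, (x + 2)^3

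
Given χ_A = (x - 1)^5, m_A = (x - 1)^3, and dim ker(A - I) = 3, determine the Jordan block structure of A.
λ = 1: algebraic multiplicity 5 (exponent in χ_A), largest block size 3 (exponent in m_A), 3 blocks (geometric multiplicity). These force block sizes [3, 1, 1].

Jordan blocks: (1, 3), (1, 1), (1, 1)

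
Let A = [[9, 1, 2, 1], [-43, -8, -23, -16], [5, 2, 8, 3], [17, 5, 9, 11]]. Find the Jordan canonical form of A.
The characteristic polynomial is det(xI - A) = (x - 5)^4, so the eigenvalues are 5 (algebraic multiplicity 4).

For λ = 5: rank(A - 5I) = 2, rank((A - 5I)^2) = 0. The eigenspace has dimension 4 - 2 = 2, so there are 2 Jordan blocks; the rank sequence gives block sizes [2, 2].

Assembling the blocks gives the Jordan form J above.

J = [[5, 1, 0, 0], [0, 5, 0, 0], [0, 0, 5, 1], [0, 0, 0, 5]]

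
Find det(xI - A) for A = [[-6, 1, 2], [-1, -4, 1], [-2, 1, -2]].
xI - A = [[x + 6, -1, -2], [1, x + 4, -1], [2, -1, x + 2]].

Expanding det(xI - A) along the first row:
det(xI - A) = + (x + 6)·det([[x + 4, -1], [-1, x + 2]]) - (-1)·det([[1, -1], [2, x + 2]]) + (-2)·det([[1, x + 4], [2, -1]]).

Evaluating gives χ_A(x) = x^3 + 12x^2 + 48x + 64 = (x + 4)^3.

χ_A(x) = (x + 4)^3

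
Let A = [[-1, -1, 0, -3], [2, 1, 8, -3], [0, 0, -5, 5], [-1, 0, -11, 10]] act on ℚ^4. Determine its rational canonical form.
The invariant factors of A (the non-unit diagonal entries of the Smith normal form of xI - A over ℚ[x]) are (x - 5)(x^3 + 3x + 1), each dividing the next. The characteristic polynomial is their product, (x - 5)(x^3 + 3x + 1).

The rational canonical form is the block-diagonal matrix of companion matrices C(f_i):
R = [[0, 0, 0, 5], [1, 0, 0, 14], [0, 1, 0, -3], [0, 0, 1, 5]].

Note the characteristic polynomial does not split into linear factors over ℚ, so A has no Jordan form over ℚ; the rational canonical form exists over any field.

R = [[0, 0, 0, 5], [1, 0, 0, 14], [0, 1, 0, -3], [0, 0, 1, 5]]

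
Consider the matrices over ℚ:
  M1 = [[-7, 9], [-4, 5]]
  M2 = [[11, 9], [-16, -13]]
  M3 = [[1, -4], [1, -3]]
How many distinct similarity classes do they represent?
1 class: {M1, M2, M3}

Characteristic polynomials: χ_{M1} = (x + 1)^2, χ_{M2} = (x + 1)^2, χ_{M3} = (x + 1)^2.

{M1, M2, M3}: invariant factors (x + 1)^2.

Matrices are similar if and only if their invariant-factor lists agree; the partition into similarity classes is {M1, M2, M3}.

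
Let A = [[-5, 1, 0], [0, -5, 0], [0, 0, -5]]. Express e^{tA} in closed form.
A has Jordan form J = [[-5, 1, 0], [0, -5, 0], [0, 0, -5]] with A = PJP^{-1}, so e^{tA} = P e^{tJ} P^{-1}.

For a Jordan block J_k(λ), e^{tJ_k(λ)} = e^{λt} · (I + tN + t^2 N^2/2! + ... + t^{k-1} N^{k-1}/(k-1)!) where N is the nilpotent superdiagonal part.

Assembling the blocks and conjugating back gives the entries of e^{tA} as shown above.

e^{tA} = [[e^{-5*t}, t*e^{-5*t}, 0], [0, e^{-5*t}, 0], [0, 0, e^{-5*t}]]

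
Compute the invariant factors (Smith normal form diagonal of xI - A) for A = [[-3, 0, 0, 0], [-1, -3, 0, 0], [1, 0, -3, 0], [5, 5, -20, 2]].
The Jordan structure of A has elementary divisors (x + 3)^2, (x + 3), (x - 2). Arranging the block sizes at each eigenvalue in decreasing order and taking row products gives the invariant factors.

Invariant factors (smallest first, each dividing the next): x + 3, (x - 2)(x + 3)^2.

Check: the last factor (x - 2)(x + 3)^2 is the minimal polynomial, and the product (x - 2)(x + 3)^3 is the characteristic polynomial.

x + 3, (x - 2)(x + 3)^2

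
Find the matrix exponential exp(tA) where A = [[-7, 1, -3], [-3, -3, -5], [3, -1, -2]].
e^{tA} = [[(-3*t^2 - 6*t + 2)*e^{-4*t}/2, t*(t + 2)*e^{-4*t}/2, t*(-t - 3)*e^{-4*t}], [3*t*(-3*t - 2)*e^{-4*t}/2, (3*t^2/2 + t + 1)*e^{-4*t}, t*(-3*t - 5)*e^{-4*t}], [3*t*e^{-4*t}, -t*e^{-4*t}, (2*t + 1)*e^{-4*t}]]

A has Jordan form J = [[-4, 1, 0], [0, -4, 1], [0, 0, -4]] with A = PJP^{-1}, so e^{tA} = P e^{tJ} P^{-1}.

For a Jordan block J_k(λ), e^{tJ_k(λ)} = e^{λt} · (I + tN + t^2 N^2/2! + ... + t^{k-1} N^{k-1}/(k-1)!) where N is the nilpotent superdiagonal part.

Assembling the blocks and conjugating back gives the entries of e^{tA} as shown above.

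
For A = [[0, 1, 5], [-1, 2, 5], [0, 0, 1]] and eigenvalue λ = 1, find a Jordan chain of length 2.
We seek v_1 ∈ ker((A - I)^2) \ ker(A - I), then set v_{i+1} = (A - I) v_i.

One such chain is v_1 = [[2, 3, 0]]^T, v_2 = [[1, 1, 0]]^T. Check: (A - I) v_2 = [[0, 0, 0]]^T = 0.

v_1 = [[2, 3, 0]]^T, v_2 = [[1, 1, 0]]^T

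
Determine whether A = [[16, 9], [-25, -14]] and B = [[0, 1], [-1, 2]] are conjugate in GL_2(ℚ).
Yes.

Two matrices over a field are similar if and only if they have the same invariant factors.

Both A and B have characteristic polynomial (x - 1)^2 and minimal polynomial (x - 1)^2. Computing further, both have invariant factors (x - 1)^2. Hence A and B are similar.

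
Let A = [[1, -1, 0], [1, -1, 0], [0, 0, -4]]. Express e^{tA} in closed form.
A has Jordan form J = [[-4, 0, 0], [0, 0, 1], [0, 0, 0]] with A = PJP^{-1}, so e^{tA} = P e^{tJ} P^{-1}.

For a Jordan block J_k(λ), e^{tJ_k(λ)} = e^{λt} · (I + tN + t^2 N^2/2! + ... + t^{k-1} N^{k-1}/(k-1)!) where N is the nilpotent superdiagonal part.

Assembling the blocks and conjugating back gives the entries of e^{tA} as shown above.

e^{tA} = [[t + 1, -t, 0], [t, 1 - t, 0], [0, 0, e^{-4*t}]]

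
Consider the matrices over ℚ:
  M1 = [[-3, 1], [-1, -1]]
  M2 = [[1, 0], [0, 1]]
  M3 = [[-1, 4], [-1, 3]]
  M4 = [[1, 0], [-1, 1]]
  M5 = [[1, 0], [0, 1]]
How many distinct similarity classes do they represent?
3 classes: {M1}, {M2, M5}, {M3, M4}

Characteristic polynomials: χ_{M1} = (x + 2)^2, χ_{M2} = (x - 1)^2, χ_{M3} = (x - 1)^2, χ_{M4} = (x - 1)^2, χ_{M5} = (x - 1)^2.

{M1}: invariant factors (x + 2)^2.

{M2, M5}: invariant factors x - 1, x - 1.

{M3, M4}: invariant factors (x - 1)^2.

Matrices are similar if and only if their invariant-factor lists agree; the partition into similarity classes is {M1}, {M2, M5}, {M3, M4}.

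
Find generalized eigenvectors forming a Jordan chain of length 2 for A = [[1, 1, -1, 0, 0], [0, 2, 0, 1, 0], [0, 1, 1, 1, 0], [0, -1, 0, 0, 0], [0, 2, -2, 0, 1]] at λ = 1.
v_1 = [[0, 1, 0, -1, 0]]^T, v_2 = [[1, 0, 0, 0, 2]]^T

We seek v_1 ∈ ker((A - I)^2) \ ker(A - I), then set v_{i+1} = (A - I) v_i.

One such chain is v_1 = [[0, 1, 0, -1, 0]]^T, v_2 = [[1, 0, 0, 0, 2]]^T. Check: (A - I) v_2 = [[0, 0, 0, 0, 0]]^T = 0.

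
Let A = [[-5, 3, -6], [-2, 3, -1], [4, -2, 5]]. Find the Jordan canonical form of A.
The characteristic polynomial is det(xI - A) = (x - 1)^3, so the eigenvalues are 1 (algebraic multiplicity 3).

For λ = 1: rank(A - I) = 2, rank((A - I)^2) = 1, rank((A - I)^3) = 0. The eigenspace has dimension 3 - 2 = 1, so there is 1 Jordan block; the rank sequence gives block sizes [3].

Assembling the blocks gives the Jordan form J above.

J = [[1, 1, 0], [0, 1, 1], [0, 0, 1]]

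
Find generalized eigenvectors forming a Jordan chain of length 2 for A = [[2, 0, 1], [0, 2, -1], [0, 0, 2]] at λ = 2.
We seek v_1 ∈ ker((A - 2I)^2) \ ker(A - 2I), then set v_{i+1} = (A - 2I) v_i.

One such chain is v_1 = [[-4, 0, 1]]^T, v_2 = [[1, -1, 0]]^T. Check: (A - 2I) v_2 = [[0, 0, 0]]^T = 0.

v_1 = [[-4, 0, 1]]^T, v_2 = [[1, -1, 0]]^T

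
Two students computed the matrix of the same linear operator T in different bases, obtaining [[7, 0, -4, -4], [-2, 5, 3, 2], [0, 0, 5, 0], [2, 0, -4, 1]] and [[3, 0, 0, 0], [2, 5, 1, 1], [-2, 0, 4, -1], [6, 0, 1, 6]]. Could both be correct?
Two matrices over a field are similar if and only if they have the same invariant factors.

Both A and B have characteristic polynomial (x - 5)^3(x - 3) and minimal polynomial (x - 5)^2(x - 3). Computing further, both have invariant factors x - 5, (x - 5)^2(x - 3). Hence A and B are similar.

Yes.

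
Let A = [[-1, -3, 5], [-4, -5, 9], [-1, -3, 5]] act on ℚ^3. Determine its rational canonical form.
The invariant factors of A (the non-unit diagonal entries of the Smith normal form of xI - A over ℚ[x]) are x(x^2 + x - 5), each dividing the next. The characteristic polynomial is their product, x(x^2 + x - 5).

The rational canonical form is the block-diagonal matrix of companion matrices C(f_i):
R = [[0, 0, 0], [1, 0, 5], [0, 1, -1]].

Note the characteristic polynomial does not split into linear factors over ℚ, so A has no Jordan form over ℚ; the rational canonical form exists over any field.

R = [[0, 0, 0], [1, 0, 5], [0, 1, -1]]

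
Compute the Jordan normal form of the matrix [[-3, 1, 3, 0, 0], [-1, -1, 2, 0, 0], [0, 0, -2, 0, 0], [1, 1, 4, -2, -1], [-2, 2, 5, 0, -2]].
J = [[-2, 1, 0, 0, 0], [0, -2, 1, 0, 0], [0, 0, -2, 0, 0], [0, 0, 0, -2, 1], [0, 0, 0, 0, -2]]

The characteristic polynomial is det(xI - A) = (x + 2)^5, so the eigenvalues are -2 (algebraic multiplicity 5).

For λ = -2: rank(A + 2I) = 3, rank((A + 2I)^2) = 1, rank((A + 2I)^3) = 0. The eigenspace has dimension 5 - 3 = 2, so there are 2 Jordan blocks; the rank sequence gives block sizes [3, 2].

Assembling the blocks gives the Jordan form J above.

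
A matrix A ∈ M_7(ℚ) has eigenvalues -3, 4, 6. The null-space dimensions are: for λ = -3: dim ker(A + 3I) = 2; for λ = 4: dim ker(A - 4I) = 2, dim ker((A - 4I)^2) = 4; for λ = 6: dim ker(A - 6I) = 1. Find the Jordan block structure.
λ = -3: successive nullity increments [2] count blocks of size ≥ k; block sizes are [1, 1].
λ = 4: successive nullity increments [2, 2] count blocks of size ≥ k; block sizes are [2, 2].
λ = 6: successive nullity increments [1] count blocks of size ≥ k; block sizes are [1].

Jordan blocks: (-3, 1), (-3, 1), (4, 2), (4, 2), (6, 1)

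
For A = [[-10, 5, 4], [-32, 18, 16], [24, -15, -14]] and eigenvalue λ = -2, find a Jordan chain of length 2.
We seek v_1 ∈ ker((A + 2I)^2) \ ker(A + 2I), then set v_{i+1} = (A + 2I) v_i.

One such chain is v_1 = [[-2, -7, 5]]^T, v_2 = [[1, 4, -3]]^T. Check: (A + 2I) v_2 = [[0, 0, 0]]^T = 0.

v_1 = [[-2, -7, 5]]^T, v_2 = [[1, 4, -3]]^T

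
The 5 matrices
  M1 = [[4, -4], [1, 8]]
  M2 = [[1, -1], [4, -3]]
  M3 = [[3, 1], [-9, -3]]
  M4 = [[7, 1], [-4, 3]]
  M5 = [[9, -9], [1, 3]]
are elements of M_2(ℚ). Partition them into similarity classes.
Characteristic polynomials: χ_{M1} = (x - 6)^2, χ_{M2} = (x + 1)^2, χ_{M3} = x^2, χ_{M4} = (x - 5)^2, χ_{M5} = (x - 6)^2.

{M1, M5}: invariant factors (x - 6)^2.

{M2}: invariant factors (x + 1)^2.

{M3}: invariant factors x^2.

{M4}: invariant factors (x - 5)^2.

Matrices are similar if and only if their invariant-factor lists agree; the partition into similarity classes is {M1, M5}, {M2}, {M3}, {M4}.

4 classes: {M1, M5}, {M2}, {M3}, {M4}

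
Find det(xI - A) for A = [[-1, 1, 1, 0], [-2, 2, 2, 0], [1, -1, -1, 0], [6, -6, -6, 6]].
χ_A(x) = x^3(x - 6)

xI - A = [[x + 1, -1, -1, 0], [2, x - 2, -2, 0], [-1, 1, x + 1, 0], [-6, 6, 6, x - 6]].

Expanding det(xI - A) along the first row:
det(xI - A) = + (x + 1)·det([[x - 2, -2, 0], [1, x + 1, 0], [6, 6, x - 6]]) - (-1)·det([[2, -2, 0], [-1, x + 1, 0], [-6, 6, x - 6]]) + (-1)·det([[2, x - 2, 0], [-1, 1, 0], [-6, 6, x - 6]]) - (0)·det([[2, x - 2, -2], [-1, 1, x + 1], [-6, 6, 6]]).

Evaluating gives χ_A(x) = x^4 - 6x^3 = x^3(x - 6).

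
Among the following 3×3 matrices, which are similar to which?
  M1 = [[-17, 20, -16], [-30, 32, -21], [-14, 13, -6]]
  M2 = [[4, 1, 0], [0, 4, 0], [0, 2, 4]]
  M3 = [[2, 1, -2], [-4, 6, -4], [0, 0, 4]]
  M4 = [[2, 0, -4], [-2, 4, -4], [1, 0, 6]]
Characteristic polynomials: χ_{M1} = (x - 5)^2(x + 1), χ_{M2} = (x - 4)^3, χ_{M3} = (x - 4)^3, χ_{M4} = (x - 4)^3.

{M1}: invariant factors (x - 5)^2(x + 1).

{M2, M3, M4}: invariant factors x - 4, (x - 4)^2.

Matrices are similar if and only if their invariant-factor lists agree; the partition into similarity classes is {M1}, {M2, M3, M4}.

2 classes: {M1}, {M2, M3, M4}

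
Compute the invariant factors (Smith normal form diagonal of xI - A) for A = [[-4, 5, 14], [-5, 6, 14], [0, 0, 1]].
x - 1, (x - 1)^2

The Jordan structure of A has elementary divisors (x - 1)^2, (x - 1). Arranging the block sizes at each eigenvalue in decreasing order and taking row products gives the invariant factors.

Invariant factors (smallest first, each dividing the next): x - 1, (x - 1)^2.

Check: the last factor (x - 1)^2 is the minimal polynomial, and the product (x - 1)^3 is the characteristic polynomial.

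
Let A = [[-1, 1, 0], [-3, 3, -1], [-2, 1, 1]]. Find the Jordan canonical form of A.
J = [[1, 1, 0], [0, 1, 1], [0, 0, 1]]

The characteristic polynomial is det(xI - A) = (x - 1)^3, so the eigenvalues are 1 (algebraic multiplicity 3).

For λ = 1: rank(A - I) = 2, rank((A - I)^2) = 1, rank((A - I)^3) = 0. The eigenspace has dimension 3 - 2 = 1, so there is 1 Jordan block; the rank sequence gives block sizes [3].

Assembling the blocks gives the Jordan form J above.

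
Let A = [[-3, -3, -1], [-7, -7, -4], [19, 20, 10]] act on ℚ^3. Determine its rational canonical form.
R = [[0, 0, -5], [1, 0, 1], [0, 1, 0]]

The invariant factors of A (the non-unit diagonal entries of the Smith normal form of xI - A over ℚ[x]) are x^3 - x + 5, each dividing the next. The characteristic polynomial is their product, x^3 - x + 5.

The rational canonical form is the block-diagonal matrix of companion matrices C(f_i):
R = [[0, 0, -5], [1, 0, 1], [0, 1, 0]].

Note the characteristic polynomial does not split into linear factors over ℚ, so A has no Jordan form over ℚ; the rational canonical form exists over any field.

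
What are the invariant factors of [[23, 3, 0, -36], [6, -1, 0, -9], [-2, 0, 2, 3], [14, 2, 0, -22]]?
(x - 2)^2(x + 1)^2

The Jordan structure of A has elementary divisors (x + 1)^2, (x - 2)^2. Arranging the block sizes at each eigenvalue in decreasing order and taking row products gives the invariant factors.

Invariant factors (smallest first, each dividing the next): (x - 2)^2(x + 1)^2.

Check: the last factor (x - 2)^2(x + 1)^2 is the minimal polynomial, and the product (x - 2)^2(x + 1)^2 is the characteristic polynomial.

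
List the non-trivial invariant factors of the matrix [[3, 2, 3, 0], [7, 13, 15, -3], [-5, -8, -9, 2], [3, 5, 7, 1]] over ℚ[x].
(x - 2)^2, (x - 2)^2

The Jordan structure of A has elementary divisors (x - 2)^2, (x - 2)^2. Arranging the block sizes at each eigenvalue in decreasing order and taking row products gives the invariant factors.

Invariant factors (smallest first, each dividing the next): (x - 2)^2, (x - 2)^2.

Check: the last factor (x - 2)^2 is the minimal polynomial, and the product (x - 2)^4 is the characteristic polynomial.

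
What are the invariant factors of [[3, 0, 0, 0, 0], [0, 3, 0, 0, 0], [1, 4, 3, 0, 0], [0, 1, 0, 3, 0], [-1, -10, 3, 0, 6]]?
The Jordan structure of A has elementary divisors (x - 3)^2, (x - 3)^2, (x - 6). Arranging the block sizes at each eigenvalue in decreasing order and taking row products gives the invariant factors.

Invariant factors (smallest first, each dividing the next): (x - 3)^2, (x - 6)(x - 3)^2.

Check: the last factor (x - 6)(x - 3)^2 is the minimal polynomial, and the product (x - 6)(x - 3)^4 is the characteristic polynomial.

(x - 3)^2, (x - 6)(x - 3)^2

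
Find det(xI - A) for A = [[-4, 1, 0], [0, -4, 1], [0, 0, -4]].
χ_A(x) = (x + 4)^3

xI - A = [[x + 4, -1, 0], [0, x + 4, -1], [0, 0, x + 4]].

Expanding det(xI - A) along the first row:
det(xI - A) = + (x + 4)·det([[x + 4, -1], [0, x + 4]]) - (-1)·det([[0, -1], [0, x + 4]]) + (0)·det([[0, x + 4], [0, 0]]).

Evaluating gives χ_A(x) = x^3 + 12x^2 + 48x + 64 = (x + 4)^3.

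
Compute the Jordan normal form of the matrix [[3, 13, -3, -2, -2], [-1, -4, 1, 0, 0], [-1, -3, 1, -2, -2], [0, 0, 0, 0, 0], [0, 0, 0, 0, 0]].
J = [[0, 1, 0, 0, 0], [0, 0, 1, 0, 0], [0, 0, 0, 0, 0], [0, 0, 0, 0, 0], [0, 0, 0, 0, 0]]

The characteristic polynomial is det(xI - A) = x^5, so the eigenvalues are 0 (algebraic multiplicity 5).

For λ = 0: rank(A) = 2, rank(A^2) = 1, rank(A^3) = 0. The eigenspace has dimension 5 - 2 = 3, so there are 3 Jordan blocks; the rank sequence gives block sizes [3, 1, 1].

Assembling the blocks gives the Jordan form J above.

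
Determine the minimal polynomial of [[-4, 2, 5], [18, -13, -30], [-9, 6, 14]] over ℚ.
The characteristic polynomial factors as (x + 1)^3. The minimal polynomial is ∏(x - λ)^{k_λ} where k_λ is the size of the largest Jordan block at λ.

For λ = -1: rank(A + I) = 1, and the largest Jordan block has size 2 (the smallest k with rank((A + I)^k) = rank((A + I)^(k+1))).

So m_A(x) = (x + 1)^2.

m_A(x) = (x + 1)^2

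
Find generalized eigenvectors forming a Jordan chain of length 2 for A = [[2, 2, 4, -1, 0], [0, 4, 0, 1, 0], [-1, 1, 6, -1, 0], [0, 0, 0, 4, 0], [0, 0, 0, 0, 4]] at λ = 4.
We seek v_1 ∈ ker((A - 4I)^2) \ ker(A - 4I), then set v_{i+1} = (A - 4I) v_i.

One such chain is v_1 = [[0, 1, 0, 0, 0]]^T, v_2 = [[2, 0, 1, 0, 0]]^T. Check: (A - 4I) v_2 = [[0, 0, 0, 0, 0]]^T = 0.

v_1 = [[0, 1, 0, 0, 0]]^T, v_2 = [[2, 0, 1, 0, 0]]^T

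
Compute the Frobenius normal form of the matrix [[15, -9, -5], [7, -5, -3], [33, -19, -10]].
R = [[0, 0, -4], [1, 0, 4], [0, 1, 0]]

The invariant factors of A (the non-unit diagonal entries of the Smith normal form of xI - A over ℚ[x]) are x^3 - 4x + 4, each dividing the next. The characteristic polynomial is their product, x^3 - 4x + 4.

The rational canonical form is the block-diagonal matrix of companion matrices C(f_i):
R = [[0, 0, -4], [1, 0, 4], [0, 1, 0]].

Note the characteristic polynomial does not split into linear factors over ℚ, so A has no Jordan form over ℚ; the rational canonical form exists over any field.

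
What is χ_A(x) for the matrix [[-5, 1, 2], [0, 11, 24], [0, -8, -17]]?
χ_A(x) = (x + 1)(x + 5)^2

xI - A = [[x + 5, -1, -2], [0, x - 11, -24], [0, 8, x + 17]].

Expanding det(xI - A) along the first row:
det(xI - A) = + (x + 5)·det([[x - 11, -24], [8, x + 17]]) - (-1)·det([[0, -24], [0, x + 17]]) + (-2)·det([[0, x - 11], [0, 8]]).

Evaluating gives χ_A(x) = x^3 + 11x^2 + 35x + 25 = (x + 1)(x + 5)^2.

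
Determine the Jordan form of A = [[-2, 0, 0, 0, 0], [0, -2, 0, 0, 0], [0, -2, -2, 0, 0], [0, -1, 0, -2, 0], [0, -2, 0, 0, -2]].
The characteristic polynomial is det(xI - A) = (x + 2)^5, so the eigenvalues are -2 (algebraic multiplicity 5).

For λ = -2: rank(A + 2I) = 1, rank((A + 2I)^2) = 0. The eigenspace has dimension 5 - 1 = 4, so there are 4 Jordan blocks; the rank sequence gives block sizes [2, 1, 1, 1].

Assembling the blocks gives the Jordan form J above.

J = [[-2, 1, 0, 0, 0], [0, -2, 0, 0, 0], [0, 0, -2, 0, 0], [0, 0, 0, -2, 0], [0, 0, 0, 0, -2]]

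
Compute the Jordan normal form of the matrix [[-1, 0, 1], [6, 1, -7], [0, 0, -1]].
J = [[-1, 1, 0], [0, -1, 0], [0, 0, 1]]

The characteristic polynomial is det(xI - A) = (x - 1)(x + 1)^2, so the eigenvalues are -1 (algebraic multiplicity 2), 1 (algebraic multiplicity 1).

For λ = -1: rank(A + I) = 2, rank((A + I)^2) = 1. The eigenspace has dimension 3 - 2 = 1, so there is 1 Jordan block; the rank sequence gives block sizes [2].

For λ = 1: algebraic multiplicity 1 gives one 1×1 block.

Assembling the blocks gives the Jordan form J above.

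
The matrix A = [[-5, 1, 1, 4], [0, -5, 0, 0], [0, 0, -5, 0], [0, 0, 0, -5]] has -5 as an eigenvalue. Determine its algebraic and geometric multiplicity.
algebraic multiplicity 4, geometric multiplicity 3

The characteristic polynomial is (x + 5)^4, so the factor x + 5 appears with exponent 4: the algebraic multiplicity is 4.

rank(A + 5I) = 1, so the eigenspace has dimension 4 - 1 = 3: the geometric multiplicity is 3.

Since 3 < 4, A is not diagonalizable.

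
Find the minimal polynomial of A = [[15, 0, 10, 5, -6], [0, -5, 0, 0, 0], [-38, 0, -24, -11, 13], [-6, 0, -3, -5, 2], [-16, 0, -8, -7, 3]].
The characteristic polynomial factors as (x + 2)^3(x + 5)^2. The minimal polynomial is ∏(x - λ)^{k_λ} where k_λ is the size of the largest Jordan block at λ.

For λ = -5: rank(A + 5I) = 3, and the largest Jordan block has size 1 (the smallest k with rank((A + 5I)^k) = rank((A + 5I)^(k+1))).
For λ = -2: rank(A + 2I) = 4, and the largest Jordan block has size 3 (the smallest k with rank((A + 2I)^k) = rank((A + 2I)^(k+1))).

So m_A(x) = (x + 2)^3(x + 5).

m_A(x) = (x + 2)^3(x + 5)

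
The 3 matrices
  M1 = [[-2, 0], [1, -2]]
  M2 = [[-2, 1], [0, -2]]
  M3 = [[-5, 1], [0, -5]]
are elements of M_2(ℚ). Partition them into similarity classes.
Characteristic polynomials: χ_{M1} = (x + 2)^2, χ_{M2} = (x + 2)^2, χ_{M3} = (x + 5)^2.

{M1, M2}: invariant factors (x + 2)^2.

{M3}: invariant factors (x + 5)^2.

Matrices are similar if and only if their invariant-factor lists agree; the partition into similarity classes is {M1, M2}, {M3}.

2 classes: {M1, M2}, {M3}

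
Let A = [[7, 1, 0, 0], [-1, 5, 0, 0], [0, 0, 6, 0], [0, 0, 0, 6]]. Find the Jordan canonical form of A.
The characteristic polynomial is det(xI - A) = (x - 6)^4, so the eigenvalues are 6 (algebraic multiplicity 4).

For λ = 6: rank(A - 6I) = 1, rank((A - 6I)^2) = 0. The eigenspace has dimension 4 - 1 = 3, so there are 3 Jordan blocks; the rank sequence gives block sizes [2, 1, 1].

Assembling the blocks gives the Jordan form J above.

J = [[6, 1, 0, 0], [0, 6, 0, 0], [0, 0, 6, 0], [0, 0, 0, 6]]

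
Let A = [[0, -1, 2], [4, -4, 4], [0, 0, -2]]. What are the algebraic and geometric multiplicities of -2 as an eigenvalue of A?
The characteristic polynomial is (x + 2)^3, so the factor x + 2 appears with exponent 3: the algebraic multiplicity is 3.

rank(A + 2I) = 1, so the eigenspace has dimension 3 - 1 = 2: the geometric multiplicity is 2.

Since 2 < 3, A is not diagonalizable.

algebraic multiplicity 3, geometric multiplicity 2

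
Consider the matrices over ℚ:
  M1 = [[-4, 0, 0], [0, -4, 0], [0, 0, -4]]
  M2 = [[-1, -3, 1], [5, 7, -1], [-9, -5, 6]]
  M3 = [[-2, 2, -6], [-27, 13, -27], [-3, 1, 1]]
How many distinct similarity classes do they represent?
Characteristic polynomials: χ_{M1} = (x + 4)^3, χ_{M2} = (x - 4)^3, χ_{M3} = (x - 4)^3.

{M1}: invariant factors x + 4, x + 4, x + 4.

{M2}: invariant factors (x - 4)^3.

{M3}: invariant factors x - 4, (x - 4)^2.

Matrices are similar if and only if their invariant-factor lists agree; the partition into similarity classes is {M1}, {M2}, {M3}.

3 classes: {M1}, {M2}, {M3}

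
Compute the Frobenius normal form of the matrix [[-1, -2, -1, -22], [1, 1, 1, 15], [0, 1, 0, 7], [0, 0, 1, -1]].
R = [[0, 0, 0, 0], [1, 0, 0, 15], [0, 1, 0, 7], [0, 0, 1, -1]]

The invariant factors of A (the non-unit diagonal entries of the Smith normal form of xI - A over ℚ[x]) are x(x - 3)(x^2 + 4x + 5), each dividing the next. The characteristic polynomial is their product, x(x - 3)(x^2 + 4x + 5).

The rational canonical form is the block-diagonal matrix of companion matrices C(f_i):
R = [[0, 0, 0, 0], [1, 0, 0, 15], [0, 1, 0, 7], [0, 0, 1, -1]].

Note the characteristic polynomial does not split into linear factors over ℚ, so A has no Jordan form over ℚ; the rational canonical form exists over any field.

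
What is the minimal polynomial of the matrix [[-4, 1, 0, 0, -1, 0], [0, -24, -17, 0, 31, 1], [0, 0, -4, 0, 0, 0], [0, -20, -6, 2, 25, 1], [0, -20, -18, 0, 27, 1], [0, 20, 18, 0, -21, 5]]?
The characteristic polynomial factors as (x - 6)^2(x - 2)(x + 4)^3. The minimal polynomial is ∏(x - λ)^{k_λ} where k_λ is the size of the largest Jordan block at λ.

For λ = -4: rank(A + 4I) = 5, and the largest Jordan block has size 3 (the smallest k with rank((A + 4I)^k) = rank((A + 4I)^(k+1))).
For λ = 2: rank(A - 2I) = 5, and the largest Jordan block has size 1 (the smallest k with rank((A - 2I)^k) = rank((A - 2I)^(k+1))).
For λ = 6: rank(A - 6I) = 5, and the largest Jordan block has size 2 (the smallest k with rank((A - 6I)^k) = rank((A - 6I)^(k+1))).

So m_A(x) = (x - 6)^2(x - 2)(x + 4)^3.

m_A(x) = (x - 6)^2(x - 2)(x + 4)^3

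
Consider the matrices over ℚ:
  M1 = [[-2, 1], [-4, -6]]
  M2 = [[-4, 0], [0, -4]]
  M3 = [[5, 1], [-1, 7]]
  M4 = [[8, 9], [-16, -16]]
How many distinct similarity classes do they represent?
Characteristic polynomials: χ_{M1} = (x + 4)^2, χ_{M2} = (x + 4)^2, χ_{M3} = (x - 6)^2, χ_{M4} = (x + 4)^2.

{M1, M4}: invariant factors (x + 4)^2.

{M2}: invariant factors x + 4, x + 4.

{M3}: invariant factors (x - 6)^2.

Matrices are similar if and only if their invariant-factor lists agree; the partition into similarity classes is {M1, M4}, {M2}, {M3}.

3 classes: {M1, M4}, {M2}, {M3}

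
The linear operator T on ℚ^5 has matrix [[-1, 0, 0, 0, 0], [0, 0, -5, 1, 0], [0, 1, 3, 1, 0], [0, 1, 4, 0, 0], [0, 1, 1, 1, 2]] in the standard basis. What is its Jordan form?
The characteristic polynomial is det(xI - A) = (x - 2)^3(x + 1)^2, so the eigenvalues are -1 (algebraic multiplicity 2), 2 (algebraic multiplicity 3).

For λ = -1: rank(A + I) = 3. The eigenspace has dimension 5 - 3 = 2, so there are 2 Jordan blocks; the rank sequence gives block sizes [1, 1].

For λ = 2: rank(A - 2I) = 3, rank((A - 2I)^2) = 2. The eigenspace has dimension 5 - 3 = 2, so there are 2 Jordan blocks; the rank sequence gives block sizes [2, 1].

Assembling the blocks gives the Jordan form J above.

J = [[-1, 0, 0, 0, 0], [0, -1, 0, 0, 0], [0, 0, 2, 1, 0], [0, 0, 0, 2, 0], [0, 0, 0, 0, 2]]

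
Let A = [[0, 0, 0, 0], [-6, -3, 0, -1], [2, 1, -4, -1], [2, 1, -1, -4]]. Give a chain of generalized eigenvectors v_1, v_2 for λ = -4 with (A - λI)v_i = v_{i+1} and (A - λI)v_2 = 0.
We seek v_1 ∈ ker((A + 4I)^2) \ ker(A + 4I), then set v_{i+1} = (A + 4I) v_i.

One such chain is v_1 = [[0, 3, 2, 2]]^T, v_2 = [[0, 1, 1, 1]]^T. Check: (A + 4I) v_2 = [[0, 0, 0, 0]]^T = 0.

v_1 = [[0, 3, 2, 2]]^T, v_2 = [[0, 1, 1, 1]]^T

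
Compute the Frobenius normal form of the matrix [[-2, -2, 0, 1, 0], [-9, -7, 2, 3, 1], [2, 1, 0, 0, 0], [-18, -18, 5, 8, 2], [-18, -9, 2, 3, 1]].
The invariant factors of A (the non-unit diagonal entries of the Smith normal form of xI - A over ℚ[x]) are (x - 1)(x + 1)(x^3 - 3x - 5), each dividing the next. The characteristic polynomial is their product, (x - 1)(x + 1)(x^3 - 3x - 5).

The rational canonical form is the block-diagonal matrix of companion matrices C(f_i):
R = [[0, 0, 0, 0, -5], [1, 0, 0, 0, -3], [0, 1, 0, 0, 5], [0, 0, 1, 0, 4], [0, 0, 0, 1, 0]].

Note the characteristic polynomial does not split into linear factors over ℚ, so A has no Jordan form over ℚ; the rational canonical form exists over any field.

R = [[0, 0, 0, 0, -5], [1, 0, 0, 0, -3], [0, 1, 0, 0, 5], [0, 0, 1, 0, 4], [0, 0, 0, 1, 0]]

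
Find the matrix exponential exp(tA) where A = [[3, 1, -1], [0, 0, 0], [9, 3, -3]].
A has Jordan form J = [[0, 1, 0], [0, 0, 0], [0, 0, 0]] with A = PJP^{-1}, so e^{tA} = P e^{tJ} P^{-1}.

For a Jordan block J_k(λ), e^{tJ_k(λ)} = e^{λt} · (I + tN + t^2 N^2/2! + ... + t^{k-1} N^{k-1}/(k-1)!) where N is the nilpotent superdiagonal part.

Assembling the blocks and conjugating back gives the entries of e^{tA} as shown above.

e^{tA} = [[3*t + 1, t, -t], [0, 1, 0], [9*t, 3*t, 1 - 3*t]]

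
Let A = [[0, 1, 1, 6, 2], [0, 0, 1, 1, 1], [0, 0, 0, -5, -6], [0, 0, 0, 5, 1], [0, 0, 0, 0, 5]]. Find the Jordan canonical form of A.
J = [[0, 1, 0, 0, 0], [0, 0, 1, 0, 0], [0, 0, 0, 0, 0], [0, 0, 0, 5, 1], [0, 0, 0, 0, 5]]

The characteristic polynomial is det(xI - A) = x^3(x - 5)^2, so the eigenvalues are 0 (algebraic multiplicity 3), 5 (algebraic multiplicity 2).

For λ = 0: rank(A) = 4, rank(A^2) = 3, rank(A^3) = 2. The eigenspace has dimension 5 - 4 = 1, so there is 1 Jordan block; the rank sequence gives block sizes [3].

For λ = 5: rank(A - 5I) = 4, rank((A - 5I)^2) = 3. The eigenspace has dimension 5 - 4 = 1, so there is 1 Jordan block; the rank sequence gives block sizes [2].

Assembling the blocks gives the Jordan form J above.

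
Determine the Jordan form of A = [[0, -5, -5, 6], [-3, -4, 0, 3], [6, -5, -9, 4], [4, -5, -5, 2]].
The characteristic polynomial is det(xI - A) = (x - 1)(x + 4)^3, so the eigenvalues are -4 (algebraic multiplicity 3), 1 (algebraic multiplicity 1).

For λ = -4: rank(A + 4I) = 2, rank((A + 4I)^2) = 1. The eigenspace has dimension 4 - 2 = 2, so there are 2 Jordan blocks; the rank sequence gives block sizes [2, 1].

For λ = 1: algebraic multiplicity 1 gives one 1×1 block.

Assembling the blocks gives the Jordan form J above.

J = [[-4, 1, 0, 0], [0, -4, 0, 0], [0, 0, -4, 0], [0, 0, 0, 1]]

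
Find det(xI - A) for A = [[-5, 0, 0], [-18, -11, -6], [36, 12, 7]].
χ_A(x) = (x - 1)(x + 5)^2

xI - A = [[x + 5, 0, 0], [18, x + 11, 6], [-36, -12, x - 7]].

Expanding det(xI - A) along the first row:
det(xI - A) = + (x + 5)·det([[x + 11, 6], [-12, x - 7]]) - (0)·det([[18, 6], [-36, x - 7]]) + (0)·det([[18, x + 11], [-36, -12]]).

Evaluating gives χ_A(x) = x^3 + 9x^2 + 15x - 25 = (x - 1)(x + 5)^2.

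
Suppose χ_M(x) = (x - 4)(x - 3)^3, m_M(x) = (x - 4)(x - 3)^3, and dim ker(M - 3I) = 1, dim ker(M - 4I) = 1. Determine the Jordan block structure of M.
λ = 3: algebraic multiplicity 3 (exponent in χ_M), largest block size 3 (exponent in m_M), 1 block (geometric multiplicity). This forces block sizes [3].
λ = 4: algebraic multiplicity 1 (exponent in χ_M), largest block size 1 (exponent in m_M), 1 block (geometric multiplicity). This forces block sizes [1].

Jordan blocks: (3, 3), (4, 1)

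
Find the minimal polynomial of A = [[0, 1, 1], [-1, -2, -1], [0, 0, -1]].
The characteristic polynomial factors as (x + 1)^3. The minimal polynomial is ∏(x - λ)^{k_λ} where k_λ is the size of the largest Jordan block at λ.

For λ = -1: rank(A + I) = 1, and the largest Jordan block has size 2 (the smallest k with rank((A + I)^k) = rank((A + I)^(k+1))).

So m_A(x) = (x + 1)^2.

m_A(x) = (x + 1)^2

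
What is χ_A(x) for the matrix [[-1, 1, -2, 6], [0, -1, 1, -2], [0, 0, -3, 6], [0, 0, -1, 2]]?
χ_A(x) = x(x + 1)^3

xI - A = [[x + 1, -1, 2, -6], [0, x + 1, -1, 2], [0, 0, x + 3, -6], [0, 0, 1, x - 2]].

Expanding det(xI - A) along the first row:
det(xI - A) = + (x + 1)·det([[x + 1, -1, 2], [0, x + 3, -6], [0, 1, x - 2]]) - (-1)·det([[0, -1, 2], [0, x + 3, -6], [0, 1, x - 2]]) + (2)·det([[0, x + 1, 2], [0, 0, -6], [0, 0, x - 2]]) - (-6)·det([[0, x + 1, -1], [0, 0, x + 3], [0, 0, 1]]).

Evaluating gives χ_A(x) = x^4 + 3x^3 + 3x^2 + x = x(x + 1)^3.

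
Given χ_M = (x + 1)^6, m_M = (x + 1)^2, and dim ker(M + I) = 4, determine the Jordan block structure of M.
λ = -1: algebraic multiplicity 6 (exponent in χ_M), largest block size 2 (exponent in m_M), 4 blocks (geometric multiplicity). These force block sizes [2, 2, 1, 1].

Jordan blocks: (-1, 2), (-1, 2), (-1, 1), (-1, 1)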